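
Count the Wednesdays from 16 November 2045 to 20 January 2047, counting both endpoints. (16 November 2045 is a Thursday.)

16 November 2045 is a Thursday; the first Wednesday on or after it is 22 November 2045 (6 days later).
From 22 November 2045 to 20 January 2047: 39 + 365 + 20 = 424 days (rest of 2045, 2046, to 20 January 2047 in 2047).
424 ÷ 7 = 60 full weeks with remainder 4, so 60 more Wednesdays after the first → 61.

61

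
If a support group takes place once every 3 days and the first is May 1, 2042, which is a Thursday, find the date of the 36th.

The 36th occurrence is 35 intervals after the first: 35 × 3 = 105 days after May 1, 2042.
May has 31 days — 30 days to the end of May leaves 75.
Jun has 30 days (45 left).
Jul has 31 days (14 left).
14 days into Aug → Aug 14, 2042.

Aug 14, 2042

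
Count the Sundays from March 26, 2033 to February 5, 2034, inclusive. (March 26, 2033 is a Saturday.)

46

March 26, 2033 is a Saturday; the first Sunday on or after it is March 27, 2033 (1 day later).
From March 27, 2033 to February 5, 2034: 279 + 36 = 315 days (rest of 2033, to February 5, 2034 in 2034).
315 ÷ 7 = 45 full weeks with remainder 0, so 45 more Sundays after the first → 46.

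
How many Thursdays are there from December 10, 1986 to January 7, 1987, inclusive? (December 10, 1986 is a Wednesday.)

4

December 10, 1986 is a Wednesday; the first Thursday on or after it is December 11, 1986 (1 day later).
From December 11, 1986 to January 7, 1987: 20 + 7 = 27 days (rest of December, January).
27 ÷ 7 = 3 full weeks with remainder 6, so 3 more Thursdays after the first → 4.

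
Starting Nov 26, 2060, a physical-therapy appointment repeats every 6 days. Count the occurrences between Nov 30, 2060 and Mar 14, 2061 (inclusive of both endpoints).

Occurrences land 6·i days after Nov 26, 2060 for i = 0, 1, 2, …
Nov 30, 2060 is 4 days after the start; 4 ÷ 6 = 0 remainder 4; since the remainder is 4, round up to i = 1. First occurrence in the window: #2 on Dec 2, 2060 (1×6 = 6 days in).
Mar 14, 2061 is 108 days after the start; 108 ÷ 6 = 18 remainder 0. Last occurrence in the window: #19 on Mar 14, 2061.
Occurrences #2 through #19: 18 in total.

18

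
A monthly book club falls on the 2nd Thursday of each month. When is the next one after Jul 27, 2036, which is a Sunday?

Aug 14, 2036

Jul 2036 starts on a Tuesday; its first Thursday is the 3rd, so the 2nd Thursday is the 10th — Jul 10, 2036.
That is not after Jul 27, 2036, so look at Aug 2036.
Aug 2036 starts on a Friday; its first Thursday is the 7th, so the 2nd Thursday is the 14th — Aug 14, 2036.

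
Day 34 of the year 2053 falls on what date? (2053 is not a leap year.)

3 February 2053

January has 31 days (34 − 31 = 3 remain).
3 into February → February 3.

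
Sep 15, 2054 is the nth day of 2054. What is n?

258

Days in months before Sep: 31 + 28 + 31 + 30 + 31 + 30 + 31 + 31 = 243.
Plus 15 days into Sep → day 258.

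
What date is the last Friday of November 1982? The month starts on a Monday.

November 1982 begins on a Monday, so the first Friday is November 5 (4 days later).
November 1982 has 30 days. Adding weeks: 5, 12, 19, 26 — the last one ≤ 30 is the 26th.

1982-11-26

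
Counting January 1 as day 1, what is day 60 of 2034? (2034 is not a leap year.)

January has 31 days (60 − 31 = 29 remain).
February has 28 days (29 − 28 = 1 remain).
1 into March → March 1.

2034-03-01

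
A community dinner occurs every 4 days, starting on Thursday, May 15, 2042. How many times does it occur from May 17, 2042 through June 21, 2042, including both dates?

9

Occurrences land 4·i days after May 15, 2042 for i = 0, 1, 2, …
May 17, 2042 is 2 days after the start; 2 ÷ 4 = 0 remainder 2; since the remainder is 2, round up to i = 1. First occurrence in the window: #2 on May 19, 2042 (1×4 = 4 days in).
June 21, 2042 is 37 days after the start; 37 ÷ 4 = 9 remainder 1. Last occurrence in the window: #10 on June 20, 2042.
Occurrences #2 through #10: 9 in total.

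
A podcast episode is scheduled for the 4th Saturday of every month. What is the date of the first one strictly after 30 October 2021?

27 November 2021

October 2021 starts on a Friday; its first Saturday is the 2nd, so the 4th Saturday is the 23rd — 23 October 2021.
That is not after 30 October 2021, so look at November 2021.
November 2021 starts on a Monday; its first Saturday is the 6th, so the 4th Saturday is the 27th — 27 November 2021.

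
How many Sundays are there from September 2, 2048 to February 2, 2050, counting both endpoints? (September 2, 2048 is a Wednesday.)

74

September 2, 2048 is a Wednesday; the first Sunday on or after it is September 6, 2048 (4 days later).
From September 6, 2048 to February 2, 2050: 116 + 365 + 33 = 514 days (rest of 2048, 2049, to February 2, 2050 in 2050).
514 ÷ 7 = 73 full weeks with remainder 3, so 73 more Sundays after the first → 74.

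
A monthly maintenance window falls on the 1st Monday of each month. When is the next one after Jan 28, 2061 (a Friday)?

Feb 7, 2061

Jan 2061 starts on a Saturday, so its 1st Monday is Jan 3, 2061 (2 days in).
That is not after Jan 28, 2061, so look at Feb 2061.
Feb 2061 starts on a Tuesday, so its 1st Monday is Feb 7, 2061 (6 days in).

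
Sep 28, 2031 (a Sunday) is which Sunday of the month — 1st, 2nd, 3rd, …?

4th

Day 28 falls in week ⌈28/7⌉ of the month.
Days 1–7 hold the 1st Sunday, 8–14 the 2nd, 15–21 the 3rd, 22–28 the 4th, 29–31 the 5th.
28 is in the range for the 4th.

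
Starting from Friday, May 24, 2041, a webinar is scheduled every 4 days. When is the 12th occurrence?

Jul 7, 2041

The 12th occurrence is 11 intervals after the first: 11 × 4 = 44 days after May 24, 2041.
May has 31 days — 7 days to the end of May leaves 37.
Jun has 30 days (7 left).
7 days into Jul → Jul 7, 2041.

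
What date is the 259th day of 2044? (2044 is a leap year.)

September 15, 2044

January has 31 days (259 − 31 = 228 remain).
February has 29 days (228 − 29 = 199 remain).
March has 31 days (199 − 31 = 168 remain).
April has 30 days (168 − 30 = 138 remain).
May has 31 days (138 − 31 = 107 remain).
June has 30 days (107 − 30 = 77 remain).
July has 31 days (77 − 31 = 46 remain).
August has 31 days (46 − 31 = 15 remain).
15 into September → September 15.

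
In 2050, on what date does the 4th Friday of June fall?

The first Friday of June 2050 is June 3.
The 4th Friday is 3 weeks later: 3 + 21 = 24.

2050-06-24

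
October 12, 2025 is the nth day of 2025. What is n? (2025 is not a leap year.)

Days in months before October: 31 + 28 + 31 + 30 + 31 + 30 + 31 + 31 + 30 = 273.
Plus 12 days into October → day 285.

285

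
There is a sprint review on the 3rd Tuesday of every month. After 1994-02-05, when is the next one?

1994-02-15

February 1994 starts on a Tuesday; its first Tuesday is the 1st, so the 3rd Tuesday is the 15th — 1994-02-15.
1994-02-15 is after 1994-02-05, so that is the next one.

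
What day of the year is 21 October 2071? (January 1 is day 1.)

Days in months before October: 31 + 28 + 31 + 30 + 31 + 30 + 31 + 31 + 30 = 273.
Plus 21 days into October → day 294.

294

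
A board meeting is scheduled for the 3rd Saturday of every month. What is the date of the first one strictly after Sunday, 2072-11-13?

November 2072 starts on a Tuesday; its first Saturday is the 5th, so the 3rd Saturday is the 19th — 2072-11-19.
2072-11-19 is after 2072-11-13, so that is the next one.

2072-11-19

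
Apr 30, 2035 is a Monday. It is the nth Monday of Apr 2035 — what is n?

5th

Day 30 falls in week ⌈30/7⌉ of the month.
Days 1–7 hold the 1st Monday, 8–14 the 2nd, 15–21 the 3rd, 22–28 the 4th, 29–31 the 5th.
30 is in the range for the 5th.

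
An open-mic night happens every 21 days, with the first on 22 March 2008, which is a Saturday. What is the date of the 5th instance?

The 5th occurrence is 4 intervals after the first: 4 × 21 = 84 days after 22 March 2008.
March has 31 days — 9 days to the end of March leaves 75.
April has 30 days (45 left).
May has 31 days (14 left).
14 days into June → 14 June 2008.

14 June 2008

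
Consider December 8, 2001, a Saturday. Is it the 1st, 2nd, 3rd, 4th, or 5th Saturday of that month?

2nd

Day 8 falls in week ⌈8/7⌉ of the month.
Days 1–7 hold the 1st Saturday, 8–14 the 2nd, 15–21 the 3rd, 22–28 the 4th, 29–31 the 5th.
8 is in the range for the 2nd.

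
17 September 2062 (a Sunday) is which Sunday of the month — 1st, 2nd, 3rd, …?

3rd

Day 17 falls in week ⌈17/7⌉ of the month.
Days 1–7 hold the 1st Sunday, 8–14 the 2nd, 15–21 the 3rd, 22–28 the 4th, 29–31 the 5th.
17 is in the range for the 3rd.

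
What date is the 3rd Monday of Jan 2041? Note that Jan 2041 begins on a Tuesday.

Jan 21, 2041

Jan 2041 begins on a Tuesday, so the first Monday is Jan 7 (6 days later).
The 3rd Monday is 2 weeks later: 7 + 14 = 21.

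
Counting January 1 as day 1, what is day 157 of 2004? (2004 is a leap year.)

5 June 2004

January has 31 days (157 − 31 = 126 remain).
February has 29 days (126 − 29 = 97 remain).
March has 31 days (97 − 31 = 66 remain).
April has 30 days (66 − 30 = 36 remain).
May has 31 days (36 − 31 = 5 remain).
5 into June → June 5.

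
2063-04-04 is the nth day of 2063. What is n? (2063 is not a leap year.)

94

Days in months before April: 31 + 28 + 31 = 90.
Plus 4 days into April → day 94.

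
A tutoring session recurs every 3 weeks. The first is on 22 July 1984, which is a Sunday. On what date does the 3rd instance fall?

The 3rd occurrence is 2 intervals after the first: 2 × 21 = 42 days after 22 July 1984.
July has 31 days — 9 days to the end of July leaves 33.
August has 31 days (2 left).
2 days into September → 2 September 1984.

2 September 1984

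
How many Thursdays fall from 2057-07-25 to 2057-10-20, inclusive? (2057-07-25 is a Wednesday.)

2057-07-25 is a Wednesday; the first Thursday on or after it is 2057-07-26 (1 day later).
From 2057-07-26 to 2057-10-20: 5 + 31 + 30 + 20 = 86 days (rest of July, August, September, October).
86 ÷ 7 = 12 full weeks with remainder 2, so 12 more Thursdays after the first → 13.

13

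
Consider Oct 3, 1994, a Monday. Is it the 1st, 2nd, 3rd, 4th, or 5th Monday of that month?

Day 3 falls in week ⌈3/7⌉ of the month.
Days 1–7 hold the 1st Monday, 8–14 the 2nd, 15–21 the 3rd, 22–28 the 4th, 29–31 the 5th.
3 is in the range for the 1st.

1st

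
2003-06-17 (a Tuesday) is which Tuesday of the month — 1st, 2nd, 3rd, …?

Day 17 falls in week ⌈17/7⌉ of the month.
Days 1–7 hold the 1st Tuesday, 8–14 the 2nd, 15–21 the 3rd, 22–28 the 4th, 29–31 the 5th.
17 is in the range for the 3rd.

3rd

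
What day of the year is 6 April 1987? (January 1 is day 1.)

Days in months before April: 31 + 28 + 31 = 90.
Plus 6 days into April → day 96.

96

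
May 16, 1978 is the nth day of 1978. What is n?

136

Days in months before May: 31 + 28 + 31 + 30 = 120.
Plus 16 days into May → day 136.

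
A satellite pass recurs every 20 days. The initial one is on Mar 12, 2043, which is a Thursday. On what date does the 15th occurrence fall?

The 15th occurrence is 14 intervals after the first: 14 × 20 = 280 days after Mar 12, 2043.
Mar has 31 days — 19 days to the end of Mar leaves 261.
Apr has 30 days (231 left).
May has 31 days (200 left).
Jun has 30 days (170 left).
Jul has 31 days (139 left).
Aug has 31 days (108 left).
Sep has 30 days (78 left).
Oct has 31 days (47 left).
Nov has 30 days (17 left).
17 days into Dec → Dec 17, 2043.

Dec 17, 2043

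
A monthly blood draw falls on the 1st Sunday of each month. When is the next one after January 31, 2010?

January 2010 starts on a Friday, so its 1st Sunday is January 3, 2010 (2 days in).
That is not after January 31, 2010, so look at February 2010.
February 2010 starts on a Monday, so its 1st Sunday is February 7, 2010 (6 days in).

February 7, 2010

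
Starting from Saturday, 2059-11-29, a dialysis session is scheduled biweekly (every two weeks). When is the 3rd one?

2059-12-27

The 3rd occurrence is 2 intervals after the first: 2 × 14 = 28 days after 2059-11-29.
November has 30 days — 1 day to the end of November leaves 27.
27 days into December → 2059-12-27.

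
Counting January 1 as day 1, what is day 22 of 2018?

January 22, 2018

22 into January → January 22.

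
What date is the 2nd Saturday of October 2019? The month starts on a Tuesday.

12 October 2019

October 2019 begins on a Tuesday, so the first Saturday is October 5 (4 days later).
The 2nd Saturday is 1 weeks later: 5 + 7 = 12.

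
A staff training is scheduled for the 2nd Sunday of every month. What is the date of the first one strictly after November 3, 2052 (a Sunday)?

November 10, 2052

November 2052 starts on a Friday; its first Sunday is the 3rd, so the 2nd Sunday is the 10th — November 10, 2052.
November 10, 2052 is after November 3, 2052, so that is the next one.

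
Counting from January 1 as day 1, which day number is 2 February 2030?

Days in months before February: 31 = 31.
Plus 2 days into February → day 33.

33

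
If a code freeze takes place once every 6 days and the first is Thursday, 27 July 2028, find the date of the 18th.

6 November 2028

The 18th occurrence is 17 intervals after the first: 17 × 6 = 102 days after 27 July 2028.
July has 31 days — 4 days to the end of July leaves 98.
August has 31 days (67 left).
September has 30 days (37 left).
October has 31 days (6 left).
6 days into November → 6 November 2028.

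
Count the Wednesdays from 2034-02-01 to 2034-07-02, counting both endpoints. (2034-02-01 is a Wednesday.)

22

2034-02-01 is a Wednesday; the first Wednesday on or after it is 2034-02-01.
From 2034-02-01 to 2034-07-02: 27 + 31 + 30 + 31 + 30 + 2 = 151 days (rest of February, March, April, May, June, July).
151 ÷ 7 = 21 full weeks with remainder 4, so 21 more Wednesdays after the first → 22.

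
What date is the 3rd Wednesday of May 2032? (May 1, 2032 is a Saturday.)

May 2032 begins on a Saturday, so the first Wednesday is May 5 (4 days later).
The 3rd Wednesday is 2 weeks later: 5 + 14 = 19.

19 May 2032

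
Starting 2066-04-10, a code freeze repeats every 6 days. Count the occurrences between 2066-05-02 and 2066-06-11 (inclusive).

Occurrences land 6·i days after 2066-04-10 for i = 0, 1, 2, …
2066-05-02 is 22 days after the start; 22 ÷ 6 = 3 remainder 4; since the remainder is 4, round up to i = 4. First occurrence in the window: #5 on 2066-05-04 (4×6 = 24 days in).
2066-06-11 is 62 days after the start; 62 ÷ 6 = 10 remainder 2. Last occurrence in the window: #11 on 2066-06-09.
Occurrences #5 through #11: 7 in total.

7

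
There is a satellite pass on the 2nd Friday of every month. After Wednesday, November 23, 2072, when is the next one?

November 2072 starts on a Tuesday; its first Friday is the 4th, so the 2nd Friday is the 11th — November 11, 2072.
That is not after November 23, 2072, so look at December 2072.
December 2072 starts on a Thursday; its first Friday is the 2nd, so the 2nd Friday is the 9th — December 9, 2072.

December 9, 2072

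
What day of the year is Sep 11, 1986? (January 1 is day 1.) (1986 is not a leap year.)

Days in months before Sep: 31 + 28 + 31 + 30 + 31 + 30 + 31 + 31 = 243.
Plus 11 days into Sep → day 254.

254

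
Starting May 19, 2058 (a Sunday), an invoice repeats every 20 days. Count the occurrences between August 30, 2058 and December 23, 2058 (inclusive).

Occurrences land 20·i days after May 19, 2058 for i = 0, 1, 2, …
August 30, 2058 is 103 days after the start; 103 ÷ 20 = 5 remainder 3; since the remainder is 3, round up to i = 6. First occurrence in the window: #7 on September 16, 2058 (6×20 = 120 days in).
December 23, 2058 is 218 days after the start; 218 ÷ 20 = 10 remainder 18. Last occurrence in the window: #11 on December 5, 2058.
Occurrences #7 through #11: 5 in total.

5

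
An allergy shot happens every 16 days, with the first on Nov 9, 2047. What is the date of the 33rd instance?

Apr 4, 2049

The 33rd occurrence is 32 intervals after the first: 32 × 16 = 512 days after Nov 9, 2047.
Nov has 30 days — 21 days to the end of Nov leaves 491.
From end of Nov to end of 2047 is 31 days (460 left).
2048 has 366 days (94 left).
Jan has 31 days (63 left).
Feb has 28 days (35 left).
Mar has 31 days (4 left).
4 days into Apr → Apr 4, 2049.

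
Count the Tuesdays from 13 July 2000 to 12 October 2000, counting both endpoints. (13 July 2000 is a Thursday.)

13 July 2000 is a Thursday; the first Tuesday on or after it is 18 July 2000 (5 days later).
From 18 July 2000 to 12 October 2000: 13 + 31 + 30 + 12 = 86 days (rest of July, August, September, October).
86 ÷ 7 = 12 full weeks with remainder 2, so 12 more Tuesdays after the first → 13.

13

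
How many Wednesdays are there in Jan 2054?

Jan 1, 2054 is a Thursday; the first Wednesday on or after it is Jan 7, 2054 (6 days later).
From Jan 7, 2054 to Jan 31, 2054 is 31 − 7 = 24 days.
24 ÷ 7 = 3 full weeks with remainder 3, so 3 more Wednesdays after the first → 4.

4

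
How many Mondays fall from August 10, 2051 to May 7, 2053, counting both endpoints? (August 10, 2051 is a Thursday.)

August 10, 2051 is a Thursday; the first Monday on or after it is August 14, 2051 (4 days later).
From August 14, 2051 to May 7, 2053: 139 + 366 + 127 = 632 days (rest of 2051, 2052, to May 7, 2053 in 2053).
632 ÷ 7 = 90 full weeks with remainder 2, so 90 more Mondays after the first → 91.

91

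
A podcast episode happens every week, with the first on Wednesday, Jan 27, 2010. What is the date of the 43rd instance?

The 43rd occurrence is 42 intervals after the first: 42 × 7 = 294 days after Jan 27, 2010.
Jan has 31 days — 4 days to the end of Jan leaves 290.
Feb has 28 days (262 left).
Mar has 31 days (231 left).
Apr has 30 days (201 left).
May has 31 days (170 left).
Jun has 30 days (140 left).
Jul has 31 days (109 left).
Aug has 31 days (78 left).
Sep has 30 days (48 left).
Oct has 31 days (17 left).
17 days into Nov → Nov 17, 2010.

Nov 17, 2010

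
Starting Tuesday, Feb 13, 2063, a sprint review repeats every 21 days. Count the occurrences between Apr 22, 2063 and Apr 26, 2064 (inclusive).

17

Occurrences land 21·i days after Feb 13, 2063 for i = 0, 1, 2, …
Apr 22, 2063 is 68 days after the start; 68 ÷ 21 = 3 remainder 5; since the remainder is 5, round up to i = 4. First occurrence in the window: #5 on May 8, 2063 (4×21 = 84 days in).
Apr 26, 2064 is 438 days after the start; 438 ÷ 21 = 20 remainder 18. Last occurrence in the window: #21 on Apr 8, 2064.
Occurrences #5 through #21: 17 in total.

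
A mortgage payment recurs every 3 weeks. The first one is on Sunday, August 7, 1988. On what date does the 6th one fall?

November 20, 1988

The 6th occurrence is 5 intervals after the first: 5 × 21 = 105 days after August 7, 1988.
August has 31 days — 24 days to the end of August leaves 81.
September has 30 days (51 left).
October has 31 days (20 left).
20 days into November → November 20, 1988.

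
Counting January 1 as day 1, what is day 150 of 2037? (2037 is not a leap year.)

January has 31 days (150 − 31 = 119 remain).
February has 28 days (119 − 28 = 91 remain).
March has 31 days (91 − 31 = 60 remain).
April has 30 days (60 − 30 = 30 remain).
30 into May → May 30.

2037-05-30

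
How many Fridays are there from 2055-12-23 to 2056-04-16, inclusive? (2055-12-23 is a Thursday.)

17

2055-12-23 is a Thursday; the first Friday on or after it is 2055-12-24 (1 day later).
From 2055-12-24 to 2056-04-16: 7 + 31 + 29 + 31 + 16 = 114 days (rest of December, January, February, March, April).
114 ÷ 7 = 16 full weeks with remainder 2, so 16 more Fridays after the first → 17.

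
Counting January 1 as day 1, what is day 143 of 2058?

Jan has 31 days (143 − 31 = 112 remain).
Feb has 28 days (112 − 28 = 84 remain).
Mar has 31 days (84 − 31 = 53 remain).
Apr has 30 days (53 − 30 = 23 remain).
23 into May → May 23.

May 23, 2058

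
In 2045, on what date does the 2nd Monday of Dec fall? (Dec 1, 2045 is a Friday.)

Dec 11, 2045

Dec 2045 begins on a Friday, so the first Monday is Dec 4 (3 days later).
The 2nd Monday is 1 weeks later: 4 + 7 = 11.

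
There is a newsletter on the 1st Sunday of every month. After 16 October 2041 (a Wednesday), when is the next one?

October 2041 starts on a Tuesday, so its 1st Sunday is 6 October 2041 (5 days in).
That is not after 16 October 2041, so look at November 2041.
November 2041 starts on a Friday, so its 1st Sunday is 3 November 2041 (2 days in).

3 November 2041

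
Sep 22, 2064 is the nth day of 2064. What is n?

Days in months before Sep: 31 + 29 + 31 + 30 + 31 + 30 + 31 + 31 = 244.
Plus 22 days into Sep → day 266.

266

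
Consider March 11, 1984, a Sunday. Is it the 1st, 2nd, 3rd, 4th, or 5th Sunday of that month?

Day 11 falls in week ⌈11/7⌉ of the month.
Days 1–7 hold the 1st Sunday, 8–14 the 2nd, 15–21 the 3rd, 22–28 the 4th, 29–31 the 5th.
11 is in the range for the 2nd.

2nd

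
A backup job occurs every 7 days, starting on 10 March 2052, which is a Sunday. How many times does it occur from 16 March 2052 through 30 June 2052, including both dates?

Occurrences land 7·i days after 10 March 2052 for i = 0, 1, 2, …
16 March 2052 is 6 days after the start; 6 ÷ 7 = 0 remainder 6; since the remainder is 6, round up to i = 1. First occurrence in the window: #2 on 17 March 2052 (1×7 = 7 days in).
30 June 2052 is 112 days after the start; 112 ÷ 7 = 16 remainder 0. Last occurrence in the window: #17 on 30 June 2052.
Occurrences #2 through #17: 16 in total.

16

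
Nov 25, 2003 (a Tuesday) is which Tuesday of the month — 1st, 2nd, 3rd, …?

4th

Day 25 falls in week ⌈25/7⌉ of the month.
Days 1–7 hold the 1st Tuesday, 8–14 the 2nd, 15–21 the 3rd, 22–28 the 4th, 29–31 the 5th.
25 is in the range for the 4th.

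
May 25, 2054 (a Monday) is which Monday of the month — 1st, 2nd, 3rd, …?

Day 25 falls in week ⌈25/7⌉ of the month.
Days 1–7 hold the 1st Monday, 8–14 the 2nd, 15–21 the 3rd, 22–28 the 4th, 29–31 the 5th.
25 is in the range for the 4th.

4th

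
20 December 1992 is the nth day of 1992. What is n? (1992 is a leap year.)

355

Days in months before December: 31 + 29 + 31 + 30 + 31 + 30 + 31 + 31 + 30 + 31 + 30 = 335.
Plus 20 days into December → day 355.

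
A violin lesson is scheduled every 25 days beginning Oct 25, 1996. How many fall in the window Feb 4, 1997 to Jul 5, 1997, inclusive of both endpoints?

Occurrences land 25·i days after Oct 25, 1996 for i = 0, 1, 2, …
Feb 4, 1997 is 102 days after the start; 102 ÷ 25 = 4 remainder 2; since the remainder is 2, round up to i = 5. First occurrence in the window: #6 on Feb 27, 1997 (5×25 = 125 days in).
Jul 5, 1997 is 253 days after the start; 253 ÷ 25 = 10 remainder 3. Last occurrence in the window: #11 on Jul 2, 1997.
Occurrences #6 through #11: 6 in total.

6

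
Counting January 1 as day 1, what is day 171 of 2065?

Jun 20, 2065

Jan has 31 days (171 − 31 = 140 remain).
Feb has 28 days (140 − 28 = 112 remain).
Mar has 31 days (112 − 31 = 81 remain).
Apr has 30 days (81 − 30 = 51 remain).
May has 31 days (51 − 31 = 20 remain).
20 into Jun → Jun 20.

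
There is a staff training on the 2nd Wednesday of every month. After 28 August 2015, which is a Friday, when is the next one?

August 2015 starts on a Saturday; its first Wednesday is the 5th, so the 2nd Wednesday is the 12th — 12 August 2015.
That is not after 28 August 2015, so look at September 2015.
September 2015 starts on a Tuesday; its first Wednesday is the 2nd, so the 2nd Wednesday is the 9th — 9 September 2015.

9 September 2015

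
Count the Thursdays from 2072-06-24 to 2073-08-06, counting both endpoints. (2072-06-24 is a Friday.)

58

2072-06-24 is a Friday; the first Thursday on or after it is 2072-06-30 (6 days later).
From 2072-06-30 to 2073-08-06: 184 + 218 = 402 days (rest of 2072, to 2073-08-06 in 2073).
402 ÷ 7 = 57 full weeks with remainder 3, so 57 more Thursdays after the first → 58.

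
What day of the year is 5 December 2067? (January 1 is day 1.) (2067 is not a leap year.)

Days in months before December: 31 + 28 + 31 + 30 + 31 + 30 + 31 + 31 + 30 + 31 + 30 = 334.
Plus 5 days into December → day 339.

339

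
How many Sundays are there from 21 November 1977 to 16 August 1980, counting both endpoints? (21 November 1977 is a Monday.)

21 November 1977 is a Monday; the first Sunday on or after it is 27 November 1977 (6 days later).
From 27 November 1977 to 16 August 1980: 34 + 365 + 365 + 229 = 993 days (rest of 1977, 1978, 1979, to 16 August 1980 in 1980).
993 ÷ 7 = 141 full weeks with remainder 6, so 141 more Sundays after the first → 142.

142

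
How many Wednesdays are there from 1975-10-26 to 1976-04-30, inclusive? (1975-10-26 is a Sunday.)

27

1975-10-26 is a Sunday; the first Wednesday on or after it is 1975-10-29 (3 days later).
From 1975-10-29 to 1976-04-30: 2 + 30 + 31 + 31 + 29 + 31 + 30 = 184 days (rest of October, November, December, January, February, March, April).
184 ÷ 7 = 26 full weeks with remainder 2, so 26 more Wednesdays after the first → 27.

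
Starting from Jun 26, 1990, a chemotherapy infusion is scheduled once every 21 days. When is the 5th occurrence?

Sep 18, 1990

The 5th occurrence is 4 intervals after the first: 4 × 21 = 84 days after Jun 26, 1990.
Jun has 30 days — 4 days to the end of Jun leaves 80.
Jul has 31 days (49 left).
Aug has 31 days (18 left).
18 days into Sep → Sep 18, 1990.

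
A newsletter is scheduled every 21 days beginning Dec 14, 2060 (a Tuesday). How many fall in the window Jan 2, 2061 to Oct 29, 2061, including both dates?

15

Occurrences land 21·i days after Dec 14, 2060 for i = 0, 1, 2, …
Jan 2, 2061 is 19 days after the start; 19 ÷ 21 = 0 remainder 19; since the remainder is 19, round up to i = 1. First occurrence in the window: #2 on Jan 4, 2061 (1×21 = 21 days in).
Oct 29, 2061 is 319 days after the start; 319 ÷ 21 = 15 remainder 4. Last occurrence in the window: #16 on Oct 25, 2061.
Occurrences #2 through #16: 15 in total.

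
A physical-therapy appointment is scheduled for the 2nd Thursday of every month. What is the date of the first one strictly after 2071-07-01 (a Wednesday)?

July 2071 starts on a Wednesday; its first Thursday is the 2nd, so the 2nd Thursday is the 9th — 2071-07-09.
2071-07-09 is after 2071-07-01, so that is the next one.

2071-07-09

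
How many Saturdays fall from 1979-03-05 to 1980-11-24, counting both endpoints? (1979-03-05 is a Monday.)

1979-03-05 is a Monday; the first Saturday on or after it is 1979-03-10 (5 days later).
From 1979-03-10 to 1980-11-24: 296 + 329 = 625 days (rest of 1979, to 1980-11-24 in 1980).
625 ÷ 7 = 89 full weeks with remainder 2, so 89 more Saturdays after the first → 90.

90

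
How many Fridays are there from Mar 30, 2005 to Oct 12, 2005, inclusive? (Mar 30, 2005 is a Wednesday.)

28

Mar 30, 2005 is a Wednesday; the first Friday on or after it is Apr 1, 2005 (2 days later).
From Apr 1, 2005 to Oct 12, 2005: 29 + 31 + 30 + 31 + 31 + 30 + 12 = 194 days (rest of Apr, May, Jun, Jul, Aug, Sep, Oct).
194 ÷ 7 = 27 full weeks with remainder 5, so 27 more Fridays after the first → 28.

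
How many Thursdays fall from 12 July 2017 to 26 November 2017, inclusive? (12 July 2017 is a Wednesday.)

20

12 July 2017 is a Wednesday; the first Thursday on or after it is 13 July 2017 (1 day later).
From 13 July 2017 to 26 November 2017: 18 + 31 + 30 + 31 + 26 = 136 days (rest of July, August, September, October, November).
136 ÷ 7 = 19 full weeks with remainder 3, so 19 more Thursdays after the first → 20.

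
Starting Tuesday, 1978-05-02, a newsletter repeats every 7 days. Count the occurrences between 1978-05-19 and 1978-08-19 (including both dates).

Occurrences land 7·i days after 1978-05-02 for i = 0, 1, 2, …
1978-05-19 is 17 days after the start; 17 ÷ 7 = 2 remainder 3; since the remainder is 3, round up to i = 3. First occurrence in the window: #4 on 1978-05-23 (3×7 = 21 days in).
1978-08-19 is 109 days after the start; 109 ÷ 7 = 15 remainder 4. Last occurrence in the window: #16 on 1978-08-15.
Occurrences #4 through #16: 13 in total.

13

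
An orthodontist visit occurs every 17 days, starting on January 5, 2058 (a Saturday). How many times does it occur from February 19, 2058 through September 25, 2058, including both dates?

13

Occurrences land 17·i days after January 5, 2058 for i = 0, 1, 2, …
February 19, 2058 is 45 days after the start; 45 ÷ 17 = 2 remainder 11; since the remainder is 11, round up to i = 3. First occurrence in the window: #4 on February 25, 2058 (3×17 = 51 days in).
September 25, 2058 is 263 days after the start; 263 ÷ 17 = 15 remainder 8. Last occurrence in the window: #16 on September 17, 2058.
Occurrences #4 through #16: 13 in total.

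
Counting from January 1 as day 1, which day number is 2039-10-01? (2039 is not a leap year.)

274

Days in months before October: 31 + 28 + 31 + 30 + 31 + 30 + 31 + 31 + 30 = 273.
Plus 1 day into October → day 274.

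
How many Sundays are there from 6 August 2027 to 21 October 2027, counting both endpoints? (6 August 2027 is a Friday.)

6 August 2027 is a Friday; the first Sunday on or after it is 8 August 2027 (2 days later).
From 8 August 2027 to 21 October 2027: 23 + 30 + 21 = 74 days (rest of August, September, October).
74 ÷ 7 = 10 full weeks with remainder 4, so 10 more Sundays after the first → 11.

11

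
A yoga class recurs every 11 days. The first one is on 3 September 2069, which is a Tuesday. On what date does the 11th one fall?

The 11th occurrence is 10 intervals after the first: 10 × 11 = 110 days after 3 September 2069.
September has 30 days — 27 days to the end of September leaves 83.
October has 31 days (52 left).
November has 30 days (22 left).
22 days into December → 22 December 2069.

22 December 2069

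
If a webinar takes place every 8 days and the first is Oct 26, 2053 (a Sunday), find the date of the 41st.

Sep 11, 2054

The 41st occurrence is 40 intervals after the first: 40 × 8 = 320 days after Oct 26, 2053.
Oct has 31 days — 5 days to the end of Oct leaves 315.
Nov has 30 days (285 left).
Dec has 31 days (254 left).
Jan has 31 days (223 left).
Feb has 28 days (195 left).
Mar has 31 days (164 left).
Apr has 30 days (134 left).
May has 31 days (103 left).
Jun has 30 days (73 left).
Jul has 31 days (42 left).
Aug has 31 days (11 left).
11 days into Sep → Sep 11, 2054.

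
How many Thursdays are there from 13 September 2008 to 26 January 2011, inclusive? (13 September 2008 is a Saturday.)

13 September 2008 is a Saturday; the first Thursday on or after it is 18 September 2008 (5 days later).
From 18 September 2008 to 26 January 2011: 104 + 365 + 365 + 26 = 860 days (rest of 2008, 2009, 2010, to 26 January 2011 in 2011).
860 ÷ 7 = 122 full weeks with remainder 6, so 122 more Thursdays after the first → 123.

123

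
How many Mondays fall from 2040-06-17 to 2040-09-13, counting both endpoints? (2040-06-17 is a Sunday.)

13

2040-06-17 is a Sunday; the first Monday on or after it is 2040-06-18 (1 day later).
From 2040-06-18 to 2040-09-13: 12 + 31 + 31 + 13 = 87 days (rest of June, July, August, September).
87 ÷ 7 = 12 full weeks with remainder 3, so 12 more Mondays after the first → 13.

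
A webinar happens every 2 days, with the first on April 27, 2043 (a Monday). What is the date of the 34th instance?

The 34th occurrence is 33 intervals after the first: 33 × 2 = 66 days after April 27, 2043.
April has 30 days — 3 days to the end of April leaves 63.
May has 31 days (32 left).
June has 30 days (2 left).
2 days into July → July 2, 2043.

July 2, 2043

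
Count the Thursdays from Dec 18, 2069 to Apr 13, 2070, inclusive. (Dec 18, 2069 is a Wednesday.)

17

Dec 18, 2069 is a Wednesday; the first Thursday on or after it is Dec 19, 2069 (1 day later).
From Dec 19, 2069 to Apr 13, 2070: 12 + 31 + 28 + 31 + 13 = 115 days (rest of Dec, Jan, Feb, Mar, Apr).
115 ÷ 7 = 16 full weeks with remainder 3, so 16 more Thursdays after the first → 17.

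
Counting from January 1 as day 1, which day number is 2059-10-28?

Days in months before October: 31 + 28 + 31 + 30 + 31 + 30 + 31 + 31 + 30 = 273.
Plus 28 days into October → day 301.

301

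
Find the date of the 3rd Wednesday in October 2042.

October 15, 2042

October 2042 begins on a Wednesday, so the first Wednesday is October 1.
The 3rd Wednesday is 2 weeks later: 1 + 14 = 15.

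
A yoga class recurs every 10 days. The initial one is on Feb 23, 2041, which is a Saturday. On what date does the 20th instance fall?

Sep 1, 2041

The 20th occurrence is 19 intervals after the first: 19 × 10 = 190 days after Feb 23, 2041.
Feb has 28 days — 5 days to the end of Feb leaves 185.
Mar has 31 days (154 left).
Apr has 30 days (124 left).
May has 31 days (93 left).
Jun has 30 days (63 left).
Jul has 31 days (32 left).
Aug has 31 days (1 left).
1 day into Sep → Sep 1, 2041.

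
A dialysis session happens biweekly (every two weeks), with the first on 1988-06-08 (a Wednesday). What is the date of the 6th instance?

The 6th occurrence is 5 intervals after the first: 5 × 14 = 70 days after 1988-06-08.
June has 30 days — 22 days to the end of June leaves 48.
July has 31 days (17 left).
17 days into August → 1988-08-17.

1988-08-17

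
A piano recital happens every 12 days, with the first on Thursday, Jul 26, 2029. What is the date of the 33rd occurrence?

The 33rd occurrence is 32 intervals after the first: 32 × 12 = 384 days after Jul 26, 2029.
Jul has 31 days — 5 days to the end of Jul leaves 379.
Aug has 31 days (348 left).
Sep has 30 days (318 left).
Oct has 31 days (287 left).
Nov has 30 days (257 left).
Dec has 31 days (226 left).
Jan has 31 days (195 left).
Feb has 28 days (167 left).
Mar has 31 days (136 left).
Apr has 30 days (106 left).
May has 31 days (75 left).
Jun has 30 days (45 left).
Jul has 31 days (14 left).
14 days into Aug → Aug 14, 2030.

Aug 14, 2030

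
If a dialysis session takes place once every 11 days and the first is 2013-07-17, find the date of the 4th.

The 4th occurrence is 3 intervals after the first: 3 × 11 = 33 days after 2013-07-17.
July has 31 days — 14 days to the end of July leaves 19.
19 days into August → 2013-08-19.

2013-08-19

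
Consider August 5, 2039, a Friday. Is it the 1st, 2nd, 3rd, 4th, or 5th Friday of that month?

Day 5 falls in week ⌈5/7⌉ of the month.
Days 1–7 hold the 1st Friday, 8–14 the 2nd, 15–21 the 3rd, 22–28 the 4th, 29–31 the 5th.
5 is in the range for the 1st.

1st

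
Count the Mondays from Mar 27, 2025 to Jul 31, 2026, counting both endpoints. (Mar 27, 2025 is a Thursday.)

Mar 27, 2025 is a Thursday; the first Monday on or after it is Mar 31, 2025 (4 days later).
From Mar 31, 2025 to Jul 31, 2026: 275 + 212 = 487 days (rest of 2025, to Jul 31, 2026 in 2026).
487 ÷ 7 = 69 full weeks with remainder 4, so 69 more Mondays after the first → 70.

70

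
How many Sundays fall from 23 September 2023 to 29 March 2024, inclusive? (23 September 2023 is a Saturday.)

27

23 September 2023 is a Saturday; the first Sunday on or after it is 24 September 2023 (1 day later).
From 24 September 2023 to 29 March 2024: 6 + 31 + 30 + 31 + 31 + 29 + 29 = 187 days (rest of September, October, November, December, January, February, March).
187 ÷ 7 = 26 full weeks with remainder 5, so 26 more Sundays after the first → 27.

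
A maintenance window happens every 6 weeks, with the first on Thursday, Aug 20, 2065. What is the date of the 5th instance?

Feb 4, 2066

The 5th occurrence is 4 intervals after the first: 4 × 42 = 168 days after Aug 20, 2065.
Aug has 31 days — 11 days to the end of Aug leaves 157.
Sep has 30 days (127 left).
Oct has 31 days (96 left).
Nov has 30 days (66 left).
Dec has 31 days (35 left).
Jan has 31 days (4 left).
4 days into Feb → Feb 4, 2066.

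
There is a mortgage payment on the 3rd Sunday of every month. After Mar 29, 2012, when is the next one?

Mar 2012 starts on a Thursday; its first Sunday is the 4th, so the 3rd Sunday is the 18th — Mar 18, 2012.
That is not after Mar 29, 2012, so look at Apr 2012.
Apr 2012 starts on a Sunday; its first Sunday is the 1st, so the 3rd Sunday is the 15th — Apr 15, 2012.

Apr 15, 2012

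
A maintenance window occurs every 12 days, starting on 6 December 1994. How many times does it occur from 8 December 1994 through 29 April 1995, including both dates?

12

Occurrences land 12·i days after 6 December 1994 for i = 0, 1, 2, …
8 December 1994 is 2 days after the start; 2 ÷ 12 = 0 remainder 2; since the remainder is 2, round up to i = 1. First occurrence in the window: #2 on 18 December 1994 (1×12 = 12 days in).
29 April 1995 is 144 days after the start; 144 ÷ 12 = 12 remainder 0. Last occurrence in the window: #13 on 29 April 1995.
Occurrences #2 through #13: 12 in total.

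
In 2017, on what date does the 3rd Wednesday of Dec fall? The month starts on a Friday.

Dec 2017 begins on a Friday, so the first Wednesday is Dec 6 (5 days later).
The 3rd Wednesday is 2 weeks later: 6 + 14 = 20.

Dec 20, 2017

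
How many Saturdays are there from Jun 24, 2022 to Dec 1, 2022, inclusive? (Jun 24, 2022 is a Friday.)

Jun 24, 2022 is a Friday; the first Saturday on or after it is Jun 25, 2022 (1 day later).
From Jun 25, 2022 to Dec 1, 2022: 5 + 31 + 31 + 30 + 31 + 30 + 1 = 159 days (rest of Jun, Jul, Aug, Sep, Oct, Nov, Dec).
159 ÷ 7 = 22 full weeks with remainder 5, so 22 more Saturdays after the first → 23.

23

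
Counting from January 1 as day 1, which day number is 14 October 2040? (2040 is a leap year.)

288

Days in months before October: 31 + 29 + 31 + 30 + 31 + 30 + 31 + 31 + 30 = 274.
Plus 14 days into October → day 288.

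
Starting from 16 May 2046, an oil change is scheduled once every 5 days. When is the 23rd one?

3 September 2046

The 23rd occurrence is 22 intervals after the first: 22 × 5 = 110 days after 16 May 2046.
May has 31 days — 15 days to the end of May leaves 95.
June has 30 days (65 left).
July has 31 days (34 left).
August has 31 days (3 left).
3 days into September → 3 September 2046.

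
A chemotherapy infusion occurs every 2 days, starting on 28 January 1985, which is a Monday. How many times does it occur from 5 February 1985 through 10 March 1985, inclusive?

17

Occurrences land 2·i days after 28 January 1985 for i = 0, 1, 2, …
5 February 1985 is 8 days after the start; 8 ÷ 2 = 4 remainder 0. First occurrence in the window: #5 on 5 February 1985 (4×2 = 8 days in).
10 March 1985 is 41 days after the start; 41 ÷ 2 = 20 remainder 1. Last occurrence in the window: #21 on 9 March 1985.
Occurrences #5 through #21: 17 in total.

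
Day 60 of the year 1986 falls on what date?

Mar 1, 1986

Jan has 31 days (60 − 31 = 29 remain).
Feb has 28 days (29 − 28 = 1 remain).
1 into Mar → Mar 1.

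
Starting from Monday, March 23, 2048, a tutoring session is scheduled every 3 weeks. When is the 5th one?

The 5th occurrence is 4 intervals after the first: 4 × 21 = 84 days after March 23, 2048.
March has 31 days — 8 days to the end of March leaves 76.
April has 30 days (46 left).
May has 31 days (15 left).
15 days into June → June 15, 2048.

June 15, 2048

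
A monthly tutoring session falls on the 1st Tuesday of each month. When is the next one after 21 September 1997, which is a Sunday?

7 October 1997

September 1997 starts on a Monday, so its 1st Tuesday is 2 September 1997 (1 day in).
That is not after 21 September 1997, so look at October 1997.
October 1997 starts on a Wednesday, so its 1st Tuesday is 7 October 1997 (6 days in).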